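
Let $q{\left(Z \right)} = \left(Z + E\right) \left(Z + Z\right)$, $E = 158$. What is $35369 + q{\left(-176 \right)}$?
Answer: $41705$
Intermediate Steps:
$q{\left(Z \right)} = 2 Z \left(158 + Z\right)$ ($q{\left(Z \right)} = \left(Z + 158\right) \left(Z + Z\right) = \left(158 + Z\right) 2 Z = 2 Z \left(158 + Z\right)$)
$35369 + q{\left(-176 \right)} = 35369 + 2 \left(-176\right) \left(158 - 176\right) = 35369 + 2 \left(-176\right) \left(-18\right) = 35369 + 6336 = 41705$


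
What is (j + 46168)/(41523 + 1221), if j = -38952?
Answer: 902/5343 ≈ 0.16882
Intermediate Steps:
(j + 46168)/(41523 + 1221) = (-38952 + 46168)/(41523 + 1221) = 7216/42744 = 7216*(1/42744) = 902/5343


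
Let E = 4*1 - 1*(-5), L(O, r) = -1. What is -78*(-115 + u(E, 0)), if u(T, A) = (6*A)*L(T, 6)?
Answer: 8970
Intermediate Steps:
E = 9 (E = 4 + 5 = 9)
u(T, A) = -6*A (u(T, A) = (6*A)*(-1) = -6*A)
-78*(-115 + u(E, 0)) = -78*(-115 - 6*0) = -78*(-115 + 0) = -78*(-115) = 8970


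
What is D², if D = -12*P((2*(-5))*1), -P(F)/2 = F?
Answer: 57600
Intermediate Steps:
P(F) = -2*F
D = -240 (D = -(-24)*(2*(-5))*1 = -(-24)*(-10*1) = -(-24)*(-10) = -12*20 = -240)
D² = (-240)² = 57600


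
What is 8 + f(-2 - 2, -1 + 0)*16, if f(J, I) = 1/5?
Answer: 56/5 ≈ 11.200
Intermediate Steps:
f(J, I) = ⅕ (f(J, I) = 1*(⅕) = ⅕)
8 + f(-2 - 2, -1 + 0)*16 = 8 + (⅕)*16 = 8 + 16/5 = 56/5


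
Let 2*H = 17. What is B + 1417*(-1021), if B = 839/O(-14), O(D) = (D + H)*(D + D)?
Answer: -222799739/154 ≈ -1.4468e+6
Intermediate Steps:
H = 17/2 (H = (1/2)*17 = 17/2 ≈ 8.5000)
O(D) = 2*D*(17/2 + D) (O(D) = (D + 17/2)*(D + D) = (17/2 + D)*(2*D) = 2*D*(17/2 + D))
B = 839/154 (B = 839/((-14*(17 + 2*(-14)))) = 839/((-14*(17 - 28))) = 839/((-14*(-11))) = 839/154 ≈ 5.4481)
B + 1417*(-1021) = 839/154 + 1417*(-1021) = 839/154 - 1446757 = -222799739/154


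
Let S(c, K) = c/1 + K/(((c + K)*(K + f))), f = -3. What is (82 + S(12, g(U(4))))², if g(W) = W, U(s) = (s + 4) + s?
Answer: 2866249/324 ≈ 8846.5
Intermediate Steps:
U(s) = 4 + 2*s (U(s) = (4 + s) + s = 4 + 2*s)
S(c, K) = c + K/((-3 + K)*(K + c)) (S(c, K) = c/1 + K/(((c + K)*(K - 3))) = c*1 + K/(((K + c)*(-3 + K))) = c + K/(((-3 + K)*(K + c))) = c + K*(1/((-3 + K)*(K + c))) = c + K/((-3 + K)*(K + c)))
(82 + S(12, g(U(4))))² = (82 + ((4 + 2*4) - 3*12² + (4 + 2*4)*12² + 12*(4 + 2*4)² - 3*(4 + 2*4)*12)/((4 + 2*4)² - 3*(4 + 2*4) - 3*12 + (4 + 2*4)*12))² = (82 + ((4 + 8) - 3*144 + (4 + 8)*144 + 12*(4 + 8)² - 3*(4 + 8)*12)/((4 + 8)² - 3*(4 + 8) - 36 + (4 + 8)*12))² = (82 + (12 - 432 + 12*144 + 12*12² - 3*12*12)/(12² - 3*12 - 36 + 12*12))² = (82 + (12 - 432 + 1728 + 12*144 - 432)/(144 - 36 - 36 + 144))² = (82 + (12 - 432 + 1728 + 1728 - 432)/216)² = (82 + (1/216)*2604)² = (82 + 217/18)² = (1693/18)² = 2866249/324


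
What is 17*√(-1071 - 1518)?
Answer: 17*I*√2589 ≈ 865.0*I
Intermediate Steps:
17*√(-1071 - 1518) = 17*√(-2589) = 17*(I*√2589) = 17*I*√2589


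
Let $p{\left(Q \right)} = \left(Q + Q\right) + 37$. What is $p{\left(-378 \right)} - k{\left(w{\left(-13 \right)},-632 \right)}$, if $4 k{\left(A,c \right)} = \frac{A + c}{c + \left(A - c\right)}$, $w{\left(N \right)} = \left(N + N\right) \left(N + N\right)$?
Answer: $- \frac{486055}{676} \approx -719.02$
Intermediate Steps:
$p{\left(Q \right)} = 37 + 2 Q$ ($p{\left(Q \right)} = 2 Q + 37 = 37 + 2 Q$)
$w{\left(N \right)} = 4 N^{2}$ ($w{\left(N \right)} = 2 N 2 N = 4 N^{2}$)
$k{\left(A,c \right)} = \frac{A + c}{4 A}$ ($k{\left(A,c \right)} = \frac{\left(A + c\right) \frac{1}{c + \left(A - c\right)}}{4} = \frac{\left(A + c\right) \frac{1}{A}}{4} = \frac{\frac{1}{A} \left(A + c\right)}{4} = \frac{A + c}{4 A}$)
$p{\left(-378 \right)} - k{\left(w{\left(-13 \right)},-632 \right)} = \left(37 + 2 \left(-378\right)\right) - \frac{4 \left(-13\right)^{2} - 632}{4 \cdot 4 \left(-13\right)^{2}} = \left(37 - 756\right) - \frac{4 \cdot 169 - 632}{4 \cdot 4 \cdot 169} = -719 - \frac{676 - 632}{4 \cdot 676} = -719 - \frac{1}{4} \cdot \frac{1}{676} \cdot 44 = -719 - \frac{11}{676} = - \frac{486055}{676}$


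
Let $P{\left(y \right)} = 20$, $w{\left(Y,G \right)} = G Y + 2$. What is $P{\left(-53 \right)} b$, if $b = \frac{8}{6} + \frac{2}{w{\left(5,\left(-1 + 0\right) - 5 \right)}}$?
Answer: $\frac{530}{21} \approx 25.238$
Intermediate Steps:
$w{\left(Y,G \right)} = 2 + G Y$
$b = \frac{53}{42}$ ($b = \frac{8}{6} + \frac{2}{2 + \left(\left(-1 + 0\right) - 5\right) 5} = 8 \cdot \frac{1}{6} + \frac{2}{2 + \left(-1 - 5\right) 5} = \frac{4}{3} + \frac{2}{2 - 30} = \frac{4}{3} + \frac{2}{-28} = \frac{4}{3} + 2 \left(- \frac{1}{28}\right) = \frac{4}{3} - \frac{1}{14} = \frac{53}{42} \approx 1.2619$)
$P{\left(-53 \right)} b = 20 \cdot \frac{53}{42} = \frac{530}{21}$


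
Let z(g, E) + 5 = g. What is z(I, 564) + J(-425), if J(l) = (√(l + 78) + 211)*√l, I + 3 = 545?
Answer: 537 - 5*√5899 + 1055*I*√17 ≈ 152.98 + 4349.9*I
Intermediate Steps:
I = 542 (I = -3 + 545 = 542)
z(g, E) = -5 + g
J(l) = √l*(211 + √(78 + l)) (J(l) = (√(78 + l) + 211)*√l = (211 + √(78 + l))*√l = √l*(211 + √(78 + l)))
z(I, 564) + J(-425) = (-5 + 542) + √(-425)*(211 + √(78 - 425)) = 537 + (5*I*√17)*(211 + √(-347)) = 537 + (5*I*√17)*(211 + I*√347) = 537 + 5*I*√17*(211 + I*√347)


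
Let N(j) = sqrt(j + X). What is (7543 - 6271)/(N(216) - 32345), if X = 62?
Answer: -776280/19739599 - 24*sqrt(278)/19739599 ≈ -0.039346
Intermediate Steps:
N(j) = sqrt(62 + j) (N(j) = sqrt(j + 62) = sqrt(62 + j))
(7543 - 6271)/(N(216) - 32345) = (7543 - 6271)/(sqrt(62 + 216) - 32345) = 1272/(sqrt(278) - 32345) = 1272/(-32345 + sqrt(278))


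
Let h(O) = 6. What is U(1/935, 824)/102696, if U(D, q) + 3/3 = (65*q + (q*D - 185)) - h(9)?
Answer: 6237488/12002595 ≈ 0.51968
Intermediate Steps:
U(D, q) = -192 + 65*q + D*q (U(D, q) = -1 + ((65*q + (q*D - 185)) - 1*6) = -1 + ((65*q + (D*q - 185)) - 6) = -1 + ((65*q + (-185 + D*q)) - 6) = -1 + ((-185 + 65*q + D*q) - 6) = -1 + (-191 + 65*q + D*q) = -192 + 65*q + D*q)
U(1/935, 824)/102696 = (-192 + 65*824 + 824/935)/102696 = (-192 + 53560 + (1/935)*824)*(1/102696) = (-192 + 53560 + 824/935)*(1/102696) = (49899904/935)*(1/102696) = 6237488/12002595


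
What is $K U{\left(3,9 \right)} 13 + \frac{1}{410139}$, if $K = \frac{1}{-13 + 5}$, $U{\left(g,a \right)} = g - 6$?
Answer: $\frac{15995429}{3281112} \approx 4.875$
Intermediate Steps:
$U{\left(g,a \right)} = -6 + g$ ($U{\left(g,a \right)} = g - 6 = -6 + g$)
$K = - \frac{1}{8}$ ($K = \frac{1}{-8} = - \frac{1}{8} \approx -0.125$)
$K U{\left(3,9 \right)} 13 + \frac{1}{410139} = - \frac{-6 + 3}{8} \cdot 13 + \frac{1}{410139} = \left(- \frac{1}{8}\right) \left(-3\right) 13 + \frac{1}{410139} = \frac{3}{8} \cdot 13 + \frac{1}{410139} = \frac{39}{8} + \frac{1}{410139} = \frac{15995429}{3281112}$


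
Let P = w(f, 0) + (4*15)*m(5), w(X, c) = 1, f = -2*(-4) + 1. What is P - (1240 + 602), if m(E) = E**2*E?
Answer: 5659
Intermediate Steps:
f = 9 (f = 8 + 1 = 9)
m(E) = E**3
P = 7501 (P = 1 + (4*15)*5**3 = 1 + 60*125 = 1 + 7500 = 7501)
P - (1240 + 602) = 7501 - (1240 + 602) = 7501 - 1*1842 = 7501 - 1842 = 5659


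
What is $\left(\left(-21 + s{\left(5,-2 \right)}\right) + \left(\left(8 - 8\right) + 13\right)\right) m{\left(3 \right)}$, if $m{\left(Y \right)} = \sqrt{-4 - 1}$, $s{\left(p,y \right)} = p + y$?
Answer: $- 5 i \sqrt{5} \approx - 11.18 i$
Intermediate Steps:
$m{\left(Y \right)} = i \sqrt{5}$ ($m{\left(Y \right)} = \sqrt{-5} = i \sqrt{5}$)
$\left(\left(-21 + s{\left(5,-2 \right)}\right) + \left(\left(8 - 8\right) + 13\right)\right) m{\left(3 \right)} = \left(\left(-21 + \left(5 - 2\right)\right) + \left(\left(8 - 8\right) + 13\right)\right) i \sqrt{5} = \left(\left(-21 + 3\right) + \left(0 + 13\right)\right) i \sqrt{5} = \left(-18 + 13\right) i \sqrt{5} = - 5 i \sqrt{5}$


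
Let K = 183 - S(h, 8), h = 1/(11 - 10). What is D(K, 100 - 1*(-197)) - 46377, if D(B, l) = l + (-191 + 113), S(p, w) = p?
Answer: -46158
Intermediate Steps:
h = 1 (h = 1/1 = 1)
K = 182 (K = 183 - 1*1 = 183 - 1 = 182)
D(B, l) = -78 + l (D(B, l) = l - 78 = -78 + l)
D(K, 100 - 1*(-197)) - 46377 = (-78 + (100 - 1*(-197))) - 46377 = (-78 + (100 + 197)) - 46377 = (-78 + 297) - 46377 = 219 - 46377 = -46158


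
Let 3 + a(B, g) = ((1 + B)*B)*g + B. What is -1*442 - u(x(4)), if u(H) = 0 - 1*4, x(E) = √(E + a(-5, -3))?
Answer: -438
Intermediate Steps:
a(B, g) = -3 + B + B*g*(1 + B) (a(B, g) = -3 + (((1 + B)*B)*g + B) = -3 + ((B*(1 + B))*g + B) = -3 + (B*g*(1 + B) + B) = -3 + (B + B*g*(1 + B)) = -3 + B + B*g*(1 + B))
x(E) = √(-68 + E) (x(E) = √(E + (-3 - 5 - 5*(-3) - 3*(-5)²)) = √(E + (-3 - 5 + 15 - 3*25)) = √(E + (-3 - 5 + 15 - 75)) = √(E - 68) = √(-68 + E))
u(H) = -4 (u(H) = 0 - 4 = -4)
-1*442 - u(x(4)) = -1*442 - 1*(-4) = -442 + 4 = -438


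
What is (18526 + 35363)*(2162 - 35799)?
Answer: -1812664293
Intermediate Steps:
(18526 + 35363)*(2162 - 35799) = 53889*(-33637) = -1812664293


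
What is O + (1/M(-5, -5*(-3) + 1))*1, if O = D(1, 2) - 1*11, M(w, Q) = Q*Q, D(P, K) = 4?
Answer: -1791/256 ≈ -6.9961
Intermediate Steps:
M(w, Q) = Q²
O = -7 (O = 4 - 1*11 = 4 - 11 = -7)
O + (1/M(-5, -5*(-3) + 1))*1 = -7 + (1/(-5*(-3) + 1)²)*1 = -7 + (1/(15 + 1)²)*1 = -7 + (1/16²)*1 = -7 + (1/256)*1 = -7 + 1/256 = -1791/256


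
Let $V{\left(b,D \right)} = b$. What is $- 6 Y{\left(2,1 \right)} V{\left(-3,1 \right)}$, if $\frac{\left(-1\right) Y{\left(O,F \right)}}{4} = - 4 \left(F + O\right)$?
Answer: $864$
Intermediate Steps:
$Y{\left(O,F \right)} = 16 F + 16 O$ ($Y{\left(O,F \right)} = - 4 \left(- 4 \left(F + O\right)\right) = - 4 \left(- 4 F - 4 O\right) = 16 F + 16 O$)
$- 6 Y{\left(2,1 \right)} V{\left(-3,1 \right)} = - 6 \left(16 \cdot 1 + 16 \cdot 2\right) \left(-3\right) = - 6 \left(16 + 32\right) \left(-3\right) = \left(-6\right) 48 \left(-3\right) = \left(-288\right) \left(-3\right) = 864$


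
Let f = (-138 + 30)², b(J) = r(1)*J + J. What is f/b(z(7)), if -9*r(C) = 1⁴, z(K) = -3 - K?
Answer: -6561/5 ≈ -1312.2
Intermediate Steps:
r(C) = -⅑ (r(C) = -⅑*1⁴ = -⅑*1 = -⅑)
b(J) = 8*J/9 (b(J) = -J/9 + J = 8*J/9)
f = 11664 (f = (-108)² = 11664)
f/b(z(7)) = 11664/((8*(-3 - 1*7)/9)) = 11664/((8*(-3 - 7)/9)) = 11664/(((8/9)*(-10))) = 11664/(-80/9) = 11664*(-9/80) = -6561/5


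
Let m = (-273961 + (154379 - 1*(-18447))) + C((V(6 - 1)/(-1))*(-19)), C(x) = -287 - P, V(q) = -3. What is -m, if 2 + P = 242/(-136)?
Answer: 6896439/68 ≈ 1.0142e+5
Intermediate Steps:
P = -257/68 (P = -2 + 242/(-136) = -2 + 242*(-1/136) = -2 - 121/68 = -257/68 ≈ -3.7794)
C(x) = -19259/68 (C(x) = -287 - 1*(-257/68) = -287 + 257/68 = -19259/68)
m = -6896439/68 (m = (-273961 + (154379 - 1*(-18447))) - 19259/68 = (-273961 + (154379 + 18447)) - 19259/68 = (-273961 + 172826) - 19259/68 = -101135 - 19259/68 = -6896439/68 ≈ -1.0142e+5)
-m = -1*(-6896439/68) = 6896439/68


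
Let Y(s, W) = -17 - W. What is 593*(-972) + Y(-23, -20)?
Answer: -576393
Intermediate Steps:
593*(-972) + Y(-23, -20) = 593*(-972) + (-17 - 1*(-20)) = -576396 + (-17 + 20) = -576396 + 3 = -576393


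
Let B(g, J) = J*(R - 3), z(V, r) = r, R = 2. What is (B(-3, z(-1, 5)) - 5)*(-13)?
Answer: 130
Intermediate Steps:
B(g, J) = -J (B(g, J) = J*(2 - 3) = J*(-1) = -J)
(B(-3, z(-1, 5)) - 5)*(-13) = (-1*5 - 5)*(-13) = (-5 - 5)*(-13) = -10*(-13) = 130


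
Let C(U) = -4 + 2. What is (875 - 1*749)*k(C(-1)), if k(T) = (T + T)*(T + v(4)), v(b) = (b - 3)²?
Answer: 504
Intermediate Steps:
v(b) = (-3 + b)²
C(U) = -2
k(T) = 2*T*(1 + T) (k(T) = (T + T)*(T + (-3 + 4)²) = (2*T)*(T + 1²) = (2*T)*(T + 1) = (2*T)*(1 + T) = 2*T*(1 + T))
(875 - 1*749)*k(C(-1)) = (875 - 1*749)*(2*(-2)*(1 - 2)) = (875 - 749)*(2*(-2)*(-1)) = 126*4 = 504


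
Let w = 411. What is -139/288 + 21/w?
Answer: -17027/39456 ≈ -0.43154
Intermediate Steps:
-139/288 + 21/w = -139/288 + 21/411 = -139*1/288 + 21*(1/411) = -139/288 + 7/137 = -17027/39456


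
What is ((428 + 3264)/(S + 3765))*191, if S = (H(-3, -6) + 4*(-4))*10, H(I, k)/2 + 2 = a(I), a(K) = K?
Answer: 705172/3505 ≈ 201.19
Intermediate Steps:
H(I, k) = -4 + 2*I
S = -260 (S = ((-4 + 2*(-3)) + 4*(-4))*10 = ((-4 - 6) - 16)*10 = (-10 - 16)*10 = -26*10 = -260)
((428 + 3264)/(S + 3765))*191 = ((428 + 3264)/(-260 + 3765))*191 = (3692/3505)*191 = 705172/3505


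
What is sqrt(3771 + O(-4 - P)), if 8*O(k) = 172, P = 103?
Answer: sqrt(15170)/2 ≈ 61.583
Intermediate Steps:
O(k) = 43/2 (O(k) = (1/8)*172 = 43/2)
sqrt(3771 + O(-4 - P)) = sqrt(3771 + 43/2) = sqrt(7585/2) = sqrt(15170)/2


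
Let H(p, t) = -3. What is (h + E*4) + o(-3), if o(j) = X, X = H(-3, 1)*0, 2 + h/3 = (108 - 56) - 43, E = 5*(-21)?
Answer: -399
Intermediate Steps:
E = -105
h = 21 (h = -6 + 3*((108 - 56) - 43) = -6 + 3*(52 - 43) = -6 + 3*9 = -6 + 27 = 21)
X = 0 (X = -3*0 = 0)
o(j) = 0
(h + E*4) + o(-3) = (21 - 105*4) + 0 = (21 - 420) + 0 = -399 + 0 = -399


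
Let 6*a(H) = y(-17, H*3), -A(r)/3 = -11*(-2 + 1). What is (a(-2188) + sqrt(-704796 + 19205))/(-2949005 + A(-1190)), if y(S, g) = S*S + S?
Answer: -68/4423557 - I*sqrt(685591)/2949038 ≈ -1.5372e-5 - 0.00028077*I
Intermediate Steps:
A(r) = -33 (A(r) = -(-33)*(-2 + 1) = -(-33)*(-1) = -3*11 = -33)
y(S, g) = S + S**2 (y(S, g) = S**2 + S = S + S**2)
a(H) = 136/3 (a(H) = (-17*(1 - 17))/6 = (-17*(-16))/6 = (1/6)*272 = 136/3)
(a(-2188) + sqrt(-704796 + 19205))/(-2949005 + A(-1190)) = (136/3 + sqrt(-704796 + 19205))/(-2949005 - 33) = (136/3 + sqrt(-685591))/(-2949038) = (136/3 + I*sqrt(685591))*(-1/2949038) = -68/4423557 - I*sqrt(685591)/2949038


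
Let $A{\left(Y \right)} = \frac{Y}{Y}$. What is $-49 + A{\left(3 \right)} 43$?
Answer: $-6$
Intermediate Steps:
$A{\left(Y \right)} = 1$
$-49 + A{\left(3 \right)} 43 = -49 + 1 \cdot 43 = -49 + 43 = -6$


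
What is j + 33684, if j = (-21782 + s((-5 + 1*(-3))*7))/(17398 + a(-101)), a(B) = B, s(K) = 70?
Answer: 582610436/17297 ≈ 33683.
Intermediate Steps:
j = -21712/17297 (j = (-21782 + 70)/(17398 - 101) = -21712/17297 ≈ -1.2552)
j + 33684 = -21712/17297 + 33684 = 582610436/17297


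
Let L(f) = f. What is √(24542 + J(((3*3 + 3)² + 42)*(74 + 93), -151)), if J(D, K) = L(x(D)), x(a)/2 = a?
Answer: √86666 ≈ 294.39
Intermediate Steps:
x(a) = 2*a
J(D, K) = 2*D
√(24542 + J(((3*3 + 3)² + 42)*(74 + 93), -151)) = √(24542 + 2*(((3*3 + 3)² + 42)*(74 + 93))) = √(24542 + 2*(((9 + 3)² + 42)*167)) = √(24542 + 2*((12² + 42)*167)) = √(24542 + 2*((144 + 42)*167)) = √(24542 + 2*(186*167)) = √(24542 + 2*31062) = √(24542 + 62124) = √86666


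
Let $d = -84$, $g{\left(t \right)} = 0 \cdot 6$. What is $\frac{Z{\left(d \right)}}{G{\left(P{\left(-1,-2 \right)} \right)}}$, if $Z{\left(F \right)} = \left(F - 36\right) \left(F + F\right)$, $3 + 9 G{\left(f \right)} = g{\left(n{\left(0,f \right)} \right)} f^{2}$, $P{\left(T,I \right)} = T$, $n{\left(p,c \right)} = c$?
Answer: $-60480$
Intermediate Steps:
$g{\left(t \right)} = 0$
$G{\left(f \right)} = - \frac{1}{3}$ ($G{\left(f \right)} = - \frac{1}{3} + \frac{0 f^{2}}{9} = - \frac{1}{3} + \frac{1}{9} \cdot 0 = - \frac{1}{3} + 0 = - \frac{1}{3}$)
$Z{\left(F \right)} = 2 F \left(-36 + F\right)$ ($Z{\left(F \right)} = \left(-36 + F\right) 2 F = 2 F \left(-36 + F\right)$)
$\frac{Z{\left(d \right)}}{G{\left(P{\left(-1,-2 \right)} \right)}} = \frac{2 \left(-84\right) \left(-36 - 84\right)}{- \frac{1}{3}} = 2 \left(-84\right) \left(-120\right) \left(-3\right) = 20160 \left(-3\right) = -60480$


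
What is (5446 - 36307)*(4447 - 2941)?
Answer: -46476666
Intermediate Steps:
(5446 - 36307)*(4447 - 2941) = -30861*1506 = -46476666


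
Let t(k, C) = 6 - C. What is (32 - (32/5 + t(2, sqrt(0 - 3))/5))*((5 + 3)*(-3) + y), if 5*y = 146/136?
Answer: -493307/850 - 8087*I*sqrt(3)/1700 ≈ -580.36 - 8.2395*I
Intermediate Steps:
y = 73/340 (y = (146/136)/5 = (146*(1/136))/5 = (1/5)*(73/68) = 73/340 ≈ 0.21471)
(32 - (32/5 + t(2, sqrt(0 - 3))/5))*((5 + 3)*(-3) + y) = (32 - (32/5 + (6 - sqrt(0 - 3))/5))*((5 + 3)*(-3) + 73/340) = (32 - (32*(1/5) + (6 - sqrt(-3))*(1/5)))*(8*(-3) + 73/340) = (32 - (32/5 + (6 - I*sqrt(3))*(1/5)))*(-24 + 73/340) = (32 - (32/5 + (6 - I*sqrt(3))*(1/5)))*(-8087/340) = (32 - (32/5 + (6/5 - I*sqrt(3)/5)))*(-8087/340) = (32 - (38/5 - I*sqrt(3)/5))*(-8087/340) = (32 + (-38/5 + I*sqrt(3)/5))*(-8087/340) = (122/5 + I*sqrt(3)/5)*(-8087/340) = -493307/850 - 8087*I*sqrt(3)/1700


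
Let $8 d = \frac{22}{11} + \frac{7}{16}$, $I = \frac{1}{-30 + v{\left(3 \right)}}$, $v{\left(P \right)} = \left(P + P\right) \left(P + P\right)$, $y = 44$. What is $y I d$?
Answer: $\frac{143}{64} \approx 2.2344$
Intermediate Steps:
$v{\left(P \right)} = 4 P^{2}$ ($v{\left(P \right)} = 2 P 2 P = 4 P^{2}$)
$I = \frac{1}{6}$ ($I = \frac{1}{-30 + 4 \cdot 3^{2}} = \frac{1}{-30 + 4 \cdot 9} = \frac{1}{-30 + 36} = \frac{1}{6} \approx 0.16667$)
$d = \frac{39}{128}$ ($d = \frac{\frac{22}{11} + \frac{7}{16}}{8} = \frac{22 \cdot \frac{1}{11} + 7 \cdot \frac{1}{16}}{8} = \frac{2 + \frac{7}{16}}{8} = \frac{1}{8} \cdot \frac{39}{16} = \frac{39}{128} \approx 0.30469$)
$y I d = 44 \cdot \frac{1}{6} \cdot \frac{39}{128} = \frac{22}{3} \cdot \frac{39}{128} = \frac{143}{64}$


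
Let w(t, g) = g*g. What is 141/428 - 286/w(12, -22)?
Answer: -1231/4708 ≈ -0.26147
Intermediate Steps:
w(t, g) = g²
141/428 - 286/w(12, -22) = 141/428 - 286/((-22)²) = 141*(1/428) - 286/484 = 141/428 - 286*1/484 = 141/428 - 13/22 = -1231/4708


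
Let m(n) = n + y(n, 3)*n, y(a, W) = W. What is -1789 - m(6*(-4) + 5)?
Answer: -1713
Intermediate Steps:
m(n) = 4*n (m(n) = n + 3*n = 4*n)
-1789 - m(6*(-4) + 5) = -1789 - 4*(6*(-4) + 5) = -1789 - 4*(-24 + 5) = -1789 - 4*(-19) = -1789 - 1*(-76) = -1789 + 76 = -1713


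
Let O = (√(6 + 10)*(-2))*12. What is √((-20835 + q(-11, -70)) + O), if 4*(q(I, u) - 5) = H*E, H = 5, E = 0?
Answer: I*√20926 ≈ 144.66*I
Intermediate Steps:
q(I, u) = 5 (q(I, u) = 5 + (5*0)/4 = 5 + (¼)*0 = 5 + 0 = 5)
O = -96 (O = (√16*(-2))*12 = (4*(-2))*12 = -8*12 = -96)
√((-20835 + q(-11, -70)) + O) = √((-20835 + 5) - 96) = √(-20830 - 96) = √(-20926) = I*√20926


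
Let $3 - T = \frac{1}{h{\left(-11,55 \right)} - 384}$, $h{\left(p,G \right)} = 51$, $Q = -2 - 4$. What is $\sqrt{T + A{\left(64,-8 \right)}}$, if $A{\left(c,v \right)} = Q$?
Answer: $\frac{i \sqrt{36926}}{111} \approx 1.7312 i$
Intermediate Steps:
$Q = -6$ ($Q = -2 - 4 = -6$)
$A{\left(c,v \right)} = -6$
$T = \frac{1000}{333}$ ($T = 3 - \frac{1}{51 - 384} = 3 - \frac{1}{-333} = 3 - - \frac{1}{333} = 3 + \frac{1}{333} = \frac{1000}{333} \approx 3.003$)
$\sqrt{T + A{\left(64,-8 \right)}} = \sqrt{\frac{1000}{333} - 6} = \sqrt{- \frac{998}{333}} = \frac{i \sqrt{36926}}{111}$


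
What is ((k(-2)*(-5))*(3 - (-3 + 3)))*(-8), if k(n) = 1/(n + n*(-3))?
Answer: 30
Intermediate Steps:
k(n) = -1/(2*n) (k(n) = 1/(n - 3*n) = 1/(-2*n) = -1/(2*n))
((k(-2)*(-5))*(3 - (-3 + 3)))*(-8) = ((-1/2/(-2)*(-5))*(3 - (-3 + 3)))*(-8) = ((-1/2*(-1/2)*(-5))*(3 - 1*0))*(-8) = (((1/4)*(-5))*(3 + 0))*(-8) = -5/4*3*(-8) = -15/4*(-8) = 30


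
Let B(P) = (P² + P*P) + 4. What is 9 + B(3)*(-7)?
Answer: -145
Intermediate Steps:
B(P) = 4 + 2*P² (B(P) = (P² + P²) + 4 = 2*P² + 4 = 4 + 2*P²)
9 + B(3)*(-7) = 9 + (4 + 2*3²)*(-7) = 9 + (4 + 2*9)*(-7) = 9 + (4 + 18)*(-7) = 9 + 22*(-7) = 9 - 154 = -145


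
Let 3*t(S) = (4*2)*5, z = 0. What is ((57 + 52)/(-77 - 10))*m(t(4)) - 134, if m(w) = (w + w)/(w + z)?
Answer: -11876/87 ≈ -136.51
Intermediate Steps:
t(S) = 40/3 (t(S) = ((4*2)*5)/3 = (8*5)/3 = (1/3)*40 = 40/3)
m(w) = 2 (m(w) = (w + w)/(w + 0) = (2*w)/w = 2)
((57 + 52)/(-77 - 10))*m(t(4)) - 134 = ((57 + 52)/(-77 - 10))*2 - 134 = (109/(-87))*2 - 134 = (109*(-1/87))*2 - 134 = -109/87*2 - 134 = -218/87 - 134 = -11876/87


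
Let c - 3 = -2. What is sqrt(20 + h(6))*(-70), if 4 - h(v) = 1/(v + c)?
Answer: -10*sqrt(1169) ≈ -341.91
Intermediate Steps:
c = 1 (c = 3 - 2 = 1)
h(v) = 4 - 1/(1 + v) (h(v) = 4 - 1/(v + 1) = 4 - 1/(1 + v))
sqrt(20 + h(6))*(-70) = sqrt(20 + (3 + 4*6)/(1 + 6))*(-70) = sqrt(20 + (3 + 24)/7)*(-70) = sqrt(20 + (1/7)*27)*(-70) = sqrt(20 + 27/7)*(-70) = sqrt(167/7)*(-70) = (sqrt(1169)/7)*(-70) = -10*sqrt(1169)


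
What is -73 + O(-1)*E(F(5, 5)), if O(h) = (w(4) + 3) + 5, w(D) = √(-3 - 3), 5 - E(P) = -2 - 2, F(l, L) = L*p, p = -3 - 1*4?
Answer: -1 + 9*I*√6 ≈ -1.0 + 22.045*I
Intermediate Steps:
p = -7 (p = -3 - 4 = -7)
F(l, L) = -7*L (F(l, L) = L*(-7) = -7*L)
E(P) = 9 (E(P) = 5 - (-2 - 2) = 5 - 1*(-4) = 5 + 4 = 9)
w(D) = I*√6 (w(D) = √(-6) = I*√6)
O(h) = 8 + I*√6 (O(h) = (I*√6 + 3) + 5 = (3 + I*√6) + 5 = 8 + I*√6)
-73 + O(-1)*E(F(5, 5)) = -73 + (8 + I*√6)*9 = -73 + (72 + 9*I*√6) = -1 + 9*I*√6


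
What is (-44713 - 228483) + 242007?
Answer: -31189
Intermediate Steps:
(-44713 - 228483) + 242007 = -273196 + 242007 = -31189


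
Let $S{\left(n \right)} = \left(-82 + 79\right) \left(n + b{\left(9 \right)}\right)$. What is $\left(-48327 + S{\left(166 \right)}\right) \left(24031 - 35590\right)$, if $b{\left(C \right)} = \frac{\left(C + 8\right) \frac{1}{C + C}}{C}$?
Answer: $\frac{10158692651}{18} \approx 5.6437 \cdot 10^{8}$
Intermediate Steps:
$b{\left(C \right)} = \frac{8 + C}{2 C^{2}}$ ($b{\left(C \right)} = \frac{\left(8 + C\right) \frac{1}{2 C}}{C} = \frac{\frac{1}{2} \frac{1}{C} \left(8 + C\right)}{C} = \frac{8 + C}{2 C^{2}}$)
$S{\left(n \right)} = - \frac{17}{54} - 3 n$ ($S{\left(n \right)} = \left(-82 + 79\right) \left(n + \frac{8 + 9}{2 \cdot 81}\right) = - 3 \left(n + \frac{1}{2} \cdot \frac{1}{81} \cdot 17\right) = - 3 \left(n + \frac{17}{162}\right) = - 3 \left(\frac{17}{162} + n\right) = - \frac{17}{54} - 3 n$)
$\left(-48327 + S{\left(166 \right)}\right) \left(24031 - 35590\right) = \left(-48327 - \frac{26909}{54}\right) \left(24031 - 35590\right) = \left(-48327 - \frac{26909}{54}\right) \left(-11559\right) = \left(- \frac{2636567}{54}\right) \left(-11559\right) = \frac{10158692651}{18}$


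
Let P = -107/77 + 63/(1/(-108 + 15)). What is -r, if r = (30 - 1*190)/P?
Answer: -1232/45125 ≈ -0.027302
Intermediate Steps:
P = -451250/77 (P = -107*1/77 + 63/(1/(-93)) = -107/77 + 63/(-1/93) = -107/77 + 63*(-93) = -107/77 - 5859 = -451250/77 ≈ -5860.4)
r = 1232/45125 (r = (30 - 1*190)/(-451250/77) = (30 - 190)*(-77/451250) = -160*(-77/451250) = 1232/45125 ≈ 0.027302)
-r = -1*1232/45125 = -1232/45125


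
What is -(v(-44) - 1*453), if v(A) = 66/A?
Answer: 909/2 ≈ 454.50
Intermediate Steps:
-(v(-44) - 1*453) = -(66/(-44) - 1*453) = -(66*(-1/44) - 453) = -(-3/2 - 453) = -1*(-909/2) = 909/2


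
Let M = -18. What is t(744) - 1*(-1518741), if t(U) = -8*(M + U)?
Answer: 1512933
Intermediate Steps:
t(U) = 144 - 8*U (t(U) = -8*(-18 + U) = 144 - 8*U)
t(744) - 1*(-1518741) = (144 - 8*744) - 1*(-1518741) = (144 - 5952) + 1518741 = -5808 + 1518741 = 1512933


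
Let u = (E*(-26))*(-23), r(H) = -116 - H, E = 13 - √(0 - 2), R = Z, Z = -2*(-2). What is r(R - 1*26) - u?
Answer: -7868 + 598*I*√2 ≈ -7868.0 + 845.7*I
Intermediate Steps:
Z = 4
R = 4
E = 13 - I*√2 (E = 13 - √(-2) = 13 - I*√2 ≈ 13.0 - 1.4142*I)
u = 7774 - 598*I*√2 (u = ((13 - I*√2)*(-26))*(-23) = (-338 + 26*I*√2)*(-23) = 7774 - 598*I*√2 ≈ 7774.0 - 845.7*I)
r(R - 1*26) - u = (-116 - (4 - 1*26)) - (7774 - 598*I*√2) = (-116 - (4 - 26)) + (-7774 + 598*I*√2) = (-116 - 1*(-22)) + (-7774 + 598*I*√2) = (-116 + 22) + (-7774 + 598*I*√2) = -94 + (-7774 + 598*I*√2) = -7868 + 598*I*√2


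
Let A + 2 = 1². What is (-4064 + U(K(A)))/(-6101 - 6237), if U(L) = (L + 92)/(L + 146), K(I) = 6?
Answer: 308815/937688 ≈ 0.32934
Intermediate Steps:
A = -1 (A = -2 + 1² = -2 + 1 = -1)
U(L) = (92 + L)/(146 + L)
(-4064 + U(K(A)))/(-6101 - 6237) = (-4064 + (92 + 6)/(146 + 6))/(-6101 - 6237) = (-4064 + 98/152)/(-12338) = (-4064 + (1/152)*98)*(-1/12338) = (-4064 + 49/76)*(-1/12338) = -308815/76*(-1/12338) = 308815/937688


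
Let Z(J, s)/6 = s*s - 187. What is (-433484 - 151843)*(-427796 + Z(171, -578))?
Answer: -922233026622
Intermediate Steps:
Z(J, s) = -1122 + 6*s**2 (Z(J, s) = 6*(s*s - 187) = 6*(s**2 - 187) = 6*(-187 + s**2) = -1122 + 6*s**2)
(-433484 - 151843)*(-427796 + Z(171, -578)) = (-433484 - 151843)*(-427796 + (-1122 + 6*(-578)**2)) = -585327*(-427796 + (-1122 + 6*334084)) = -585327*(-427796 + (-1122 + 2004504)) = -585327*(-427796 + 2003382) = -585327*1575586 = -922233026622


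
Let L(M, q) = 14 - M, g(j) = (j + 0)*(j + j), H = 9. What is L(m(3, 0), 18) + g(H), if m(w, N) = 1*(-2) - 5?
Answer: 183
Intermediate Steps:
m(w, N) = -7 (m(w, N) = -2 - 5 = -7)
g(j) = 2*j**2 (g(j) = j*(2*j) = 2*j**2)
L(m(3, 0), 18) + g(H) = (14 - 1*(-7)) + 2*9**2 = (14 + 7) + 2*81 = 21 + 162 = 183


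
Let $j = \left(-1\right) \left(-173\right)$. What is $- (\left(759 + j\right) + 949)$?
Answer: $-1881$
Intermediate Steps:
$j = 173$
$- (\left(759 + j\right) + 949) = - (\left(759 + 173\right) + 949) = - (932 + 949) = \left(-1\right) 1881 = -1881$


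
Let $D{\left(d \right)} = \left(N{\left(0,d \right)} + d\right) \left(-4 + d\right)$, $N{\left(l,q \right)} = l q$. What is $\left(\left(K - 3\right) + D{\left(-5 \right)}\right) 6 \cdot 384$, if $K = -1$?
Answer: $94464$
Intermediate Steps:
$D{\left(d \right)} = d \left(-4 + d\right)$ ($D{\left(d \right)} = \left(0 d + d\right) \left(-4 + d\right) = \left(0 + d\right) \left(-4 + d\right) = d \left(-4 + d\right)$)
$\left(\left(K - 3\right) + D{\left(-5 \right)}\right) 6 \cdot 384 = \left(\left(-1 - 3\right) - 5 \left(-4 - 5\right)\right) 6 \cdot 384 = \left(\left(-1 - 3\right) - -45\right) 6 \cdot 384 = \left(-4 + 45\right) 6 \cdot 384 = 41 \cdot 6 \cdot 384 = 246 \cdot 384 = 94464$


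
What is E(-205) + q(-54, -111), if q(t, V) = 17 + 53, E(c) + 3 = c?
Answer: -138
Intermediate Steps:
E(c) = -3 + c
q(t, V) = 70
E(-205) + q(-54, -111) = (-3 - 205) + 70 = -208 + 70 = -138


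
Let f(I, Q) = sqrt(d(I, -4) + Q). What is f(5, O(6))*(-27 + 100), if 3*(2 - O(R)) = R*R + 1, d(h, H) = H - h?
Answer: 73*I*sqrt(174)/3 ≈ 320.98*I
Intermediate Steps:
O(R) = 5/3 - R**2/3 (O(R) = 2 - (R*R + 1)/3 = 2 - (R**2 + 1)/3 = 2 - (1 + R**2)/3 = 2 + (-1/3 - R**2/3) = 5/3 - R**2/3)
f(I, Q) = sqrt(-4 + Q - I) (f(I, Q) = sqrt((-4 - I) + Q) = sqrt(-4 + Q - I))
f(5, O(6))*(-27 + 100) = sqrt(-4 + (5/3 - 1/3*6**2) - 1*5)*(-27 + 100) = sqrt(-4 + (5/3 - 1/3*36) - 5)*73 = sqrt(-4 + (5/3 - 12) - 5)*73 = sqrt(-4 - 31/3 - 5)*73 = sqrt(-58/3)*73 = (I*sqrt(174)/3)*73 = 73*I*sqrt(174)/3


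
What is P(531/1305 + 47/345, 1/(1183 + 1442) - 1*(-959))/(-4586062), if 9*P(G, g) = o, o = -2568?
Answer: 428/6879093 ≈ 6.2217e-5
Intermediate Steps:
P(G, g) = -856/3 (P(G, g) = (⅑)*(-2568) = -856/3)
P(531/1305 + 47/345, 1/(1183 + 1442) - 1*(-959))/(-4586062) = -856/3/(-4586062) = -856/3*(-1/4586062) = 428/6879093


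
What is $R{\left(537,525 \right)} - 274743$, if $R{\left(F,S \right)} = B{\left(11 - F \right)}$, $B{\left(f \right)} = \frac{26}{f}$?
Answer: $- \frac{72257422}{263} \approx -2.7474 \cdot 10^{5}$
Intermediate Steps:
$R{\left(F,S \right)} = \frac{26}{11 - F}$
$R{\left(537,525 \right)} - 274743 = - \frac{26}{-11 + 537} - 274743 = - \frac{26}{526} - 274743 = \left(-26\right) \frac{1}{526} - 274743 = - \frac{13}{263} - 274743 = - \frac{72257422}{263}$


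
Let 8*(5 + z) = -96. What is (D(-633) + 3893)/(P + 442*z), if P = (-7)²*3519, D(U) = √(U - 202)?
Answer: 229/9701 + I*√835/164917 ≈ 0.023606 + 0.00017522*I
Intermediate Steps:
D(U) = √(-202 + U)
z = -17 (z = -5 + (⅛)*(-96) = -5 - 12 = -17)
P = 172431 (P = 49*3519 = 172431)
(D(-633) + 3893)/(P + 442*z) = (√(-202 - 633) + 3893)/(172431 + 442*(-17)) = (√(-835) + 3893)/(172431 - 7514) = (I*√835 + 3893)/164917 = (3893 + I*√835)*(1/164917) = 229/9701 + I*√835/164917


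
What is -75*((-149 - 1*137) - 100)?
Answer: 28950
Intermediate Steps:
-75*((-149 - 1*137) - 100) = -75*((-149 - 137) - 100) = -75*(-286 - 100) = -75*(-386) = 28950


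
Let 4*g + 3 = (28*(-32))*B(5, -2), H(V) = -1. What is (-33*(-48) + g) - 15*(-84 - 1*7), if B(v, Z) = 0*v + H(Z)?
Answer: 12689/4 ≈ 3172.3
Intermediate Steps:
B(v, Z) = -1 (B(v, Z) = 0*v - 1 = 0 - 1 = -1)
g = 893/4 (g = -¾ + ((28*(-32))*(-1))/4 = -¾ + (-896*(-1))/4 = -¾ + (¼)*896 = -¾ + 224 = 893/4 ≈ 223.25)
(-33*(-48) + g) - 15*(-84 - 1*7) = (-33*(-48) + 893/4) - 15*(-84 - 1*7) = (1584 + 893/4) - 15*(-84 - 7) = 7229/4 - 15*(-91) = 7229/4 + 1365 = 12689/4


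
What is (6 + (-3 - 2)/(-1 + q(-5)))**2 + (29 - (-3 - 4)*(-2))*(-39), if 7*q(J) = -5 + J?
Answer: -150296/289 ≈ -520.06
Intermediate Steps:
q(J) = -5/7 + J/7 (q(J) = (-5 + J)/7 = -5/7 + J/7)
(6 + (-3 - 2)/(-1 + q(-5)))**2 + (29 - (-3 - 4)*(-2))*(-39) = (6 + (-3 - 2)/(-1 + (-5/7 + (1/7)*(-5))))**2 + (29 - (-3 - 4)*(-2))*(-39) = (6 - 5/(-1 + (-5/7 - 5/7)))**2 + (29 - (-7)*(-2))*(-39) = (6 - 5/(-1 - 10/7))**2 + (29 - 1*14)*(-39) = (6 - 5/(-17/7))**2 + (29 - 14)*(-39) = (6 - 5*(-7/17))**2 + 15*(-39) = (6 + 35/17)**2 - 585 = (137/17)**2 - 585 = 18769/289 - 585 = -150296/289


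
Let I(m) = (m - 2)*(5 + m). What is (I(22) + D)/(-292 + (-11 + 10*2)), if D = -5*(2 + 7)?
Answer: -495/283 ≈ -1.7491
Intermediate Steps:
I(m) = (-2 + m)*(5 + m)
D = -45 (D = -5*9 = -45)
(I(22) + D)/(-292 + (-11 + 10*2)) = ((-10 + 22² + 3*22) - 45)/(-292 + (-11 + 10*2)) = ((-10 + 484 + 66) - 45)/(-292 + (-11 + 20)) = (540 - 45)/(-292 + 9) = 495/(-283) = 495*(-1/283) = -495/283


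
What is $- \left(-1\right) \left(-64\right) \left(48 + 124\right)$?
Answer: $-11008$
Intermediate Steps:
$- \left(-1\right) \left(-64\right) \left(48 + 124\right) = \left(-1\right) 64 \cdot 172 = \left(-64\right) 172 = -11008$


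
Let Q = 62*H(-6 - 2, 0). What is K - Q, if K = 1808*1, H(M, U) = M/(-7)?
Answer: 12160/7 ≈ 1737.1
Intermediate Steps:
H(M, U) = -M/7 (H(M, U) = M*(-⅐) = -M/7)
K = 1808
Q = 496/7 (Q = 62*(-(-6 - 2)/7) = 62*(-⅐*(-8)) = 62*(8/7) = 496/7 ≈ 70.857)
K - Q = 1808 - 1*496/7 = 1808 - 496/7 = 12160/7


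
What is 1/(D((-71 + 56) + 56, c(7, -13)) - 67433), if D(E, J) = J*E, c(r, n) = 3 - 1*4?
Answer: -1/67474 ≈ -1.4821e-5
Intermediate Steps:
c(r, n) = -1 (c(r, n) = 3 - 4 = -1)
D(E, J) = E*J
1/(D((-71 + 56) + 56, c(7, -13)) - 67433) = 1/(((-71 + 56) + 56)*(-1) - 67433) = 1/((-15 + 56)*(-1) - 67433) = 1/(41*(-1) - 67433) = 1/(-41 - 67433) = 1/(-67474) = -1/67474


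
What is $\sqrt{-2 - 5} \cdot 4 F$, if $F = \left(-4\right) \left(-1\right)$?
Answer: $16 i \sqrt{7} \approx 42.332 i$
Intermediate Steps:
$F = 4$
$\sqrt{-2 - 5} \cdot 4 F = \sqrt{-2 - 5} \cdot 4 \cdot 4 = \sqrt{-7} \cdot 4 \cdot 4 = i \sqrt{7} \cdot 4 \cdot 4 = 4 i \sqrt{7} \cdot 4 = 16 i \sqrt{7}$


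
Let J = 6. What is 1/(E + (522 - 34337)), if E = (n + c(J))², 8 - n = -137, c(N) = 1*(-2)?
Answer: -1/13366 ≈ -7.4817e-5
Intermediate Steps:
c(N) = -2
n = 145 (n = 8 - 1*(-137) = 8 + 137 = 145)
E = 20449 (E = (145 - 2)² = 143² = 20449)
1/(E + (522 - 34337)) = 1/(20449 + (522 - 34337)) = 1/(20449 - 33815) = 1/(-13366) = -1/13366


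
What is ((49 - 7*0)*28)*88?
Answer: 120736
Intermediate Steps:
((49 - 7*0)*28)*88 = ((49 + 0)*28)*88 = (49*28)*88 = 1372*88 = 120736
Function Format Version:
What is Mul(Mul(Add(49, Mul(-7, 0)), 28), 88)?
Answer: 120736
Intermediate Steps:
Mul(Mul(Add(49, Mul(-7, 0)), 28), 88) = Mul(Mul(Add(49, 0), 28), 88) = Mul(Mul(49, 28), 88) = Mul(1372, 88) = 120736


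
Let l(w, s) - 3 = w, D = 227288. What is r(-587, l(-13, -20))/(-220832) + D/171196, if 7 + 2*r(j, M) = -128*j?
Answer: 21880785737/18902777536 ≈ 1.1575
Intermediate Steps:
l(w, s) = 3 + w
r(j, M) = -7/2 - 64*j (r(j, M) = -7/2 + (-128*j)/2 = -7/2 - 64*j)
r(-587, l(-13, -20))/(-220832) + D/171196 = (-7/2 - 64*(-587))/(-220832) + 227288/171196 = (-7/2 + 37568)*(-1/220832) + 227288*(1/171196) = (75129/2)*(-1/220832) + 56822/42799 = -75129/441664 + 56822/42799 = 21880785737/18902777536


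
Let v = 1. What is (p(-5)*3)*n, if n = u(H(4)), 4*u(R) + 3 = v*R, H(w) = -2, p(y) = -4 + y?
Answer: 135/4 ≈ 33.750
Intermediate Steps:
u(R) = -¾ + R/4 (u(R) = -¾ + (1*R)/4 = -¾ + R/4)
n = -5/4 (n = -¾ + (¼)*(-2) = -¾ - ½ = -5/4 ≈ -1.2500)
(p(-5)*3)*n = ((-4 - 5)*3)*(-5/4) = -9*3*(-5/4) = -27*(-5/4) = 135/4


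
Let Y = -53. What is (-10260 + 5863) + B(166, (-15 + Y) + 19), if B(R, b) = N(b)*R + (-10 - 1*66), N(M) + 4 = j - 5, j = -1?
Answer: -6133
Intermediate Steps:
N(M) = -10 (N(M) = -4 + (-1 - 5) = -4 - 6 = -10)
B(R, b) = -76 - 10*R (B(R, b) = -10*R + (-10 - 1*66) = -10*R + (-10 - 66) = -10*R - 76 = -76 - 10*R)
(-10260 + 5863) + B(166, (-15 + Y) + 19) = (-10260 + 5863) + (-76 - 10*166) = -4397 + (-76 - 1660) = -4397 - 1736 = -6133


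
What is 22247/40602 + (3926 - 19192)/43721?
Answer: 352830955/1775160042 ≈ 0.19876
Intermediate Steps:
22247/40602 + (3926 - 19192)/43721 = 22247*(1/40602) - 15266*1/43721 = 22247/40602 - 15266/43721 = 352830955/1775160042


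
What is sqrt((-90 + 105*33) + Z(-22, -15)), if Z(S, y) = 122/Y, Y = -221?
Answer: sqrt(164811413)/221 ≈ 58.090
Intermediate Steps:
Z(S, y) = -122/221 (Z(S, y) = 122/(-221) = 122*(-1/221) = -122/221)
sqrt((-90 + 105*33) + Z(-22, -15)) = sqrt((-90 + 105*33) - 122/221) = sqrt((-90 + 3465) - 122/221) = sqrt(3375 - 122/221) = sqrt(745753/221) = sqrt(164811413)/221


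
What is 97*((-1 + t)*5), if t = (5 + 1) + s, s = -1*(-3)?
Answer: 3880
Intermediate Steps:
s = 3
t = 9 (t = (5 + 1) + 3 = 6 + 3 = 9)
97*((-1 + t)*5) = 97*((-1 + 9)*5) = 97*(8*5) = 97*40 = 3880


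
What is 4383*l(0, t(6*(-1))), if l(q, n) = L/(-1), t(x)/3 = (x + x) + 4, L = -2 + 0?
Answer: 8766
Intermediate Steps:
L = -2
t(x) = 12 + 6*x (t(x) = 3*((x + x) + 4) = 3*(2*x + 4) = 3*(4 + 2*x) = 12 + 6*x)
l(q, n) = 2 (l(q, n) = -2/(-1) = -2*(-1) = 2)
4383*l(0, t(6*(-1))) = 4383*2 = 8766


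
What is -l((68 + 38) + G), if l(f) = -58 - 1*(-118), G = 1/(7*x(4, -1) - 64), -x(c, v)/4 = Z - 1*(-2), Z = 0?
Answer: -60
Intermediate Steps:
x(c, v) = -8 (x(c, v) = -4*(0 - 1*(-2)) = -4*(0 + 2) = -4*2 = -8)
G = -1/120 (G = 1/(7*(-8) - 64) = 1/(-56 - 64) = 1/(-120) = -1/120 ≈ -0.0083333)
l(f) = 60 (l(f) = -58 + 118 = 60)
-l((68 + 38) + G) = -1*60 = -60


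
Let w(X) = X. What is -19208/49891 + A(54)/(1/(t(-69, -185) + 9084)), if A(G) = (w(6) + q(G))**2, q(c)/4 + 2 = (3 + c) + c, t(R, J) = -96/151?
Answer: 13368738376634104/7533541 ≈ 1.7746e+9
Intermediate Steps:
t(R, J) = -96/151 (t(R, J) = -96*1/151 = -96/151)
q(c) = 4 + 8*c (q(c) = -8 + 4*((3 + c) + c) = -8 + 4*(3 + 2*c) = -8 + (12 + 8*c) = 4 + 8*c)
A(G) = (10 + 8*G)**2 (A(G) = (6 + (4 + 8*G))**2 = (10 + 8*G)**2)
-19208/49891 + A(54)/(1/(t(-69, -185) + 9084)) = -19208/49891 + (4*(5 + 4*54)**2)/(1/(-96/151 + 9084)) = -19208*1/49891 + (4*(5 + 216)**2)/(1/(1371588/151)) = -19208/49891 + (4*221**2)/(151/1371588) = -19208/49891 + (4*48841)*(1371588/151) = -19208/49891 + 195364*(1371588/151) = -19208/49891 + 267958918032/151 = 13368738376634104/7533541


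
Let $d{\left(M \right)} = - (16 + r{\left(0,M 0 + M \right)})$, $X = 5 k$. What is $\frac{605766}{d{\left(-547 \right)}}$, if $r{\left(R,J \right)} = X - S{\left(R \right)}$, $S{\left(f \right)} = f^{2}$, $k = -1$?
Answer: $- \frac{605766}{11} \approx -55070.0$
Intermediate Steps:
$X = -5$ ($X = 5 \left(-1\right) = -5$)
$r{\left(R,J \right)} = -5 - R^{2}$
$d{\left(M \right)} = -11$ ($d{\left(M \right)} = - (16 - 5) = \left(-1\right) 11 = -11$)
$\frac{605766}{d{\left(-547 \right)}} = \frac{605766}{-11} = 605766 \left(- \frac{1}{11}\right) = - \frac{605766}{11}$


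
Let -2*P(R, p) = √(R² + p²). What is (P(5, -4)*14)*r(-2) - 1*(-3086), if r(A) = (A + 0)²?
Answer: 3086 - 28*√41 ≈ 2906.7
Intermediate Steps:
P(R, p) = -√(R² + p²)/2
r(A) = A²
(P(5, -4)*14)*r(-2) - 1*(-3086) = (-√(5² + (-4)²)/2*14)*(-2)² - 1*(-3086) = (-√(25 + 16)/2*14)*4 + 3086 = (-√41/2*14)*4 + 3086 = -7*√41*4 + 3086 = -28*√41 + 3086 = 3086 - 28*√41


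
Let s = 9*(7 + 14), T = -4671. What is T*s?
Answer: -882819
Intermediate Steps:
s = 189 (s = 9*21 = 189)
T*s = -4671*189 = -882819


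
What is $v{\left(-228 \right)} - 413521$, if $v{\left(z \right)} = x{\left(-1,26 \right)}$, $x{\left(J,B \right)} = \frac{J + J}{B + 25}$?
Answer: $- \frac{21089573}{51} \approx -4.1352 \cdot 10^{5}$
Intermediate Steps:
$x{\left(J,B \right)} = \frac{2 J}{25 + B}$
$v{\left(z \right)} = - \frac{2}{51}$ ($v{\left(z \right)} = 2 \left(-1\right) \frac{1}{25 + 26} = 2 \left(-1\right) \frac{1}{51} = - \frac{2}{51}$)
$v{\left(-228 \right)} - 413521 = - \frac{2}{51} - 413521 = - \frac{21089573}{51}$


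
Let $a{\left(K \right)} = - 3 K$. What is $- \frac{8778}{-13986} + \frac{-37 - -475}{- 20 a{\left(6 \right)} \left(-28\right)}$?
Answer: $\frac{108937}{186480} \approx 0.58418$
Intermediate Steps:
$- \frac{8778}{-13986} + \frac{-37 - -475}{- 20 a{\left(6 \right)} \left(-28\right)} = - \frac{8778}{-13986} + \frac{-37 - -475}{- 20 \left(\left(-3\right) 6\right) \left(-28\right)} = \left(-8778\right) \left(- \frac{1}{13986}\right) + \frac{-37 + 475}{\left(-20\right) \left(-18\right) \left(-28\right)} = \frac{209}{333} + \frac{438}{360 \left(-28\right)} = \frac{209}{333} + \frac{438}{-10080} = \frac{209}{333} + 438 \left(- \frac{1}{10080}\right) = \frac{209}{333} - \frac{73}{1680} = \frac{108937}{186480}$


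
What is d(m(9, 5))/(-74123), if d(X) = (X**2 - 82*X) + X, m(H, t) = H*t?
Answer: 1620/74123 ≈ 0.021856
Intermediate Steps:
d(X) = X**2 - 81*X
d(m(9, 5))/(-74123) = ((9*5)*(-81 + 9*5))/(-74123) = (45*(-81 + 45))*(-1/74123) = (45*(-36))*(-1/74123) = -1620*(-1/74123) = 1620/74123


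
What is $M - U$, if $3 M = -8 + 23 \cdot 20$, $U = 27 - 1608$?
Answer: $\frac{5195}{3} \approx 1731.7$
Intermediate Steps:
$U = -1581$ ($U = 27 - 1608 = -1581$)
$M = \frac{452}{3}$ ($M = \frac{-8 + 23 \cdot 20}{3} = \frac{-8 + 460}{3} = \frac{1}{3} \cdot 452 = \frac{452}{3} \approx 150.67$)
$M - U = \frac{452}{3} - -1581 = \frac{452}{3} + 1581 = \frac{5195}{3}$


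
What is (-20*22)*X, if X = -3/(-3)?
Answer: -440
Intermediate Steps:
X = 1 (X = -3*(-⅓) = 1)
(-20*22)*X = -20*22*1 = -440*1 = -440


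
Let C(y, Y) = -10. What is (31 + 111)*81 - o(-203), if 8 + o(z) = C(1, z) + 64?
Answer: 11456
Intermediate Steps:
o(z) = 46 (o(z) = -8 + (-10 + 64) = -8 + 54 = 46)
(31 + 111)*81 - o(-203) = (31 + 111)*81 - 1*46 = 142*81 - 46 = 11502 - 46 = 11456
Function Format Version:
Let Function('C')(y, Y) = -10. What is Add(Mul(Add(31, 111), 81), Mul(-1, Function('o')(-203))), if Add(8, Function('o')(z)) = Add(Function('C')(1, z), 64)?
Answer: 11456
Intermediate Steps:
Function('o')(z) = 46 (Function('o')(z) = Add(-8, Add(-10, 64)) = Add(-8, 54) = 46)
Add(Mul(Add(31, 111), 81), Mul(-1, Function('o')(-203))) = Add(Mul(Add(31, 111), 81), Mul(-1, 46)) = Add(Mul(142, 81), -46) = Add(11502, -46) = 11456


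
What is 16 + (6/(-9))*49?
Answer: -50/3 ≈ -16.667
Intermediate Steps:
16 + (6/(-9))*49 = 16 + (6*(-1/9))*49 = 16 - 2/3*49 = 16 - 98/3 = -50/3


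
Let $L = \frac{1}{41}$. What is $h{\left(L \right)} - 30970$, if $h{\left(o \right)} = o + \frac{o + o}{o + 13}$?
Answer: $- \frac{339028282}{10947} \approx -30970.0$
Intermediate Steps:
$L = \frac{1}{41} \approx 0.02439$
$h{\left(o \right)} = o + \frac{2 o}{13 + o}$
$h{\left(L \right)} - 30970 = \frac{15 + \frac{1}{41}}{41 \left(13 + \frac{1}{41}\right)} - 30970 = \frac{1}{41} \frac{1}{\frac{534}{41}} \cdot \frac{616}{41} - 30970 = \frac{1}{41} \cdot \frac{41}{534} \cdot \frac{616}{41} - 30970 = \frac{308}{10947} - 30970 = - \frac{339028282}{10947}$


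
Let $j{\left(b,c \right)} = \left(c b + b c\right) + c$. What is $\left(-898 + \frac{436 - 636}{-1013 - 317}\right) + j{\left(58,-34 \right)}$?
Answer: $- \frac{648488}{133} \approx -4875.9$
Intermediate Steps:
$j{\left(b,c \right)} = c + 2 b c$ ($j{\left(b,c \right)} = \left(b c + b c\right) + c = 2 b c + c = c + 2 b c$)
$\left(-898 + \frac{436 - 636}{-1013 - 317}\right) + j{\left(58,-34 \right)} = \left(-898 + \frac{436 - 636}{-1013 - 317}\right) - 34 \left(1 + 2 \cdot 58\right) = \left(-898 - \frac{200}{-1330}\right) - 34 \left(1 + 116\right) = \left(-898 - - \frac{20}{133}\right) - 3978 = \left(-898 + \frac{20}{133}\right) - 3978 = - \frac{119414}{133} - 3978 = - \frac{648488}{133}$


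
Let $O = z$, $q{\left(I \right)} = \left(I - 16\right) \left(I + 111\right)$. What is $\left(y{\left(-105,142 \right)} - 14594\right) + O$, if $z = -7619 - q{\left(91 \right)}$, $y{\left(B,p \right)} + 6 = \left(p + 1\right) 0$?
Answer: $-37369$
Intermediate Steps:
$y{\left(B,p \right)} = -6$ ($y{\left(B,p \right)} = -6 + \left(p + 1\right) 0 = -6 + \left(1 + p\right) 0 = -6 + 0 = -6$)
$q{\left(I \right)} = \left(-16 + I\right) \left(111 + I\right)$
$z = -22769$ ($z = -7619 - \left(-1776 + 91^{2} + 95 \cdot 91\right) = -7619 - \left(-1776 + 8281 + 8645\right) = -7619 - 15150 = -22769$)
$O = -22769$
$\left(y{\left(-105,142 \right)} - 14594\right) + O = \left(-6 - 14594\right) - 22769 = -14600 - 22769 = -37369$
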